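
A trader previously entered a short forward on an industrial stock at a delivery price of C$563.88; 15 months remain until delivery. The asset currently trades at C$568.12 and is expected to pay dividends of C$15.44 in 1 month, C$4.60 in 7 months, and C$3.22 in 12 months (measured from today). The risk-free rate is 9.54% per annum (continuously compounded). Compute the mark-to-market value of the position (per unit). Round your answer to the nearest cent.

PV(remaining dividends) I = 15.44·e^(−0.0954·1/12) + 4.60·e^(−0.0954·7/12) + 3.22·e^(−0.0954·12/12) = 22.5958
Current forward F = (S − I)·e^(rT) = (568.12 − 22.5958)·e^(0.0954·15/12) = 545.5242 × 1.126652 = 614.6159
Value (long) = (F − K)·e^(−rT) = (614.6159 − 563.88) × 0.887586 = 45.0325
Short position value = −(long value) = -C$45.03

-C$45.03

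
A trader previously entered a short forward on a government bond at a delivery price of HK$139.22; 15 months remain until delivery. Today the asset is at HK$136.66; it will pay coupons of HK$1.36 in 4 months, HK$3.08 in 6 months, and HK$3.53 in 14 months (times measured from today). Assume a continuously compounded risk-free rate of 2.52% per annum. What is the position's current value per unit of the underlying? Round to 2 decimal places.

HK$6.06

PV(remaining coupons) I = 1.36·e^(−0.0252·4/12) + 3.08·e^(−0.0252·6/12) + 3.53·e^(−0.0252·14/12) = 7.8178
Current forward F = (S − I)·e^(rT) = (136.66 − 7.8178)·e^(0.0252·15/12) = 128.8422 × 1.032001 = 132.9653
Value (long) = (F − K)·e^(−rT) = (132.9653 − 139.22) × 0.968991 = -6.0607
Short position value = −(long value) = HK$6.06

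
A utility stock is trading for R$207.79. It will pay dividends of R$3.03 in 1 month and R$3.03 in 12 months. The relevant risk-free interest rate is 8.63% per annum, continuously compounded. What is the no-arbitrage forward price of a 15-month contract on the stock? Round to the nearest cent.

R$225.01

PV(dividends) I = 3.03·e^(−0.0863·1/12) + 3.03·e^(−0.0863·12/12)
I = 3.0083 + 2.7795 = 5.7878
F = (S − I)·e^(rT) = (207.79 − 5.7878) · e^(0.0863·15/12)
= 202.0022 · e^0.107875 = 202.0022 × 1.113908 = R$225.01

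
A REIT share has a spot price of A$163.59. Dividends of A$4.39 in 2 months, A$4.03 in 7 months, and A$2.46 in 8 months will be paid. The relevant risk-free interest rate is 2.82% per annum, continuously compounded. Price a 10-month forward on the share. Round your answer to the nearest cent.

PV(dividends) I = 4.39·e^(−0.0282·2/12) + 4.03·e^(−0.0282·7/12) + 2.46·e^(−0.0282·8/12)
I = 4.3694 + 3.9642 + 2.4142 = 10.7478
F = (S − I)·e^(rT) = (163.59 − 10.7478) · e^(0.0282·10/12)
= 152.8422 · e^0.023500 = 152.8422 × 1.023778 = A$156.48

A$156.48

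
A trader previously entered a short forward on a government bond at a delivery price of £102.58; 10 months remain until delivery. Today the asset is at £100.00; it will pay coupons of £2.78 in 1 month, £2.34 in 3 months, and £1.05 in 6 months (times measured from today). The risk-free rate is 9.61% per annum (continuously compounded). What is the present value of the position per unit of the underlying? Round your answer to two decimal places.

£0.73

PV(remaining coupons) I = 2.78·e^(−0.0961·1/12) + 2.34·e^(−0.0961·3/12) + 1.05·e^(−0.0961·6/12) = 6.0430
Current forward F = (S − I)·e^(rT) = (100.00 − 6.0430)·e^(0.0961·10/12) = 93.9570 × 1.083377 = 101.7909
Value (long) = (F − K)·e^(−rT) = (101.7909 − 102.58) × 0.923039 = -0.7284
Short position value = −(long value) = £0.73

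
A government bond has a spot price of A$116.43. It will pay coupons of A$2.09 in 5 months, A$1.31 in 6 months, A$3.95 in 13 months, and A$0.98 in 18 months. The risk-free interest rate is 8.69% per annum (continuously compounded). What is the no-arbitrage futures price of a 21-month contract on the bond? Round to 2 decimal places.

PV(coupons) I = 2.09·e^(−0.0869·5/12) + 1.31·e^(−0.0869·6/12) + 3.95·e^(−0.0869·13/12) + 0.98·e^(−0.0869·18/12)
I = 2.0157 + 1.2543 + 3.5951 + 0.8602 = 7.7253
F = (S − I)·e^(rT) = (116.43 − 7.7253) · e^(0.0869·21/12)
= 108.7047 · e^0.152075 = 108.7047 × 1.164248 = A$126.56

A$126.56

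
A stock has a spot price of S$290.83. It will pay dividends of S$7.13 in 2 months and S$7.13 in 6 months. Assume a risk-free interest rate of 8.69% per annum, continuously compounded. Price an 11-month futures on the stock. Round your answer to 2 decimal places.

PV(dividends) I = 7.13·e^(−0.0869·2/12) + 7.13·e^(−0.0869·6/12)
I = 7.0275 + 6.8268 = 13.8543
F = (S − I)·e^(rT) = (290.83 − 13.8543) · e^(0.0869·11/12)
= 276.9757 · e^0.079658 = 276.9757 × 1.082917 = S$299.94

S$299.94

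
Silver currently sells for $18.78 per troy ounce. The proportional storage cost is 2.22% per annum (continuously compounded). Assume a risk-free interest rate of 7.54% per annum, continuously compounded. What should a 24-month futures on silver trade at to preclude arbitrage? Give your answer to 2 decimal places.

Net carry = r + u − y = 0.0754 + 0.0222 − 0.0000 = 0.0976
F = S·e^((r+u−y)T) = 18.78 · e^(0.0976 × 24/12) = 18.78 · e^0.195200
= 18.78 × 1.215554 = $22.83 per troy ounce

$22.83 per troy ounce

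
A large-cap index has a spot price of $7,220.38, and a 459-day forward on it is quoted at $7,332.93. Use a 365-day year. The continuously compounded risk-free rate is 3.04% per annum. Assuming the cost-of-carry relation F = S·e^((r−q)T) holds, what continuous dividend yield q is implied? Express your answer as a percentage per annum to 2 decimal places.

From F = S·e^((r−q)T): (r − q) = ln(F/S)/T
ln(7332.93/7220.38) = ln(1.015588) = 0.015468
(r − q) = 0.015468 / (459/365) = 0.012300
q = r − ln(F/S)/T = 0.0304 − 0.012300 = 0.018100
q = 1.81%

1.81%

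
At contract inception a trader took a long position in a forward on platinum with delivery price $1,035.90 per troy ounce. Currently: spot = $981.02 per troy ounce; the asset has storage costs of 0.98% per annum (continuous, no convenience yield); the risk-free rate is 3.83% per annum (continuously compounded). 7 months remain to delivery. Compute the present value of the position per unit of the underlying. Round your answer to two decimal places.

-$26.37 per troy ounce

Current fair forward for the remaining 7 months: F = S·e^((r + u)·T), (r + u) = 0.0383 + 0.0098 = 0.0481
F = 981.02 · e^(0.0481 × 7/12) = 981.02 × 1.028456 = 1008.9359
Value of long forward = (F − K)·e^(−rT) = (1008.9359 − 1035.90) · e^(−0.0383·7/12)
= -26.9641 × 0.977906 = -26.37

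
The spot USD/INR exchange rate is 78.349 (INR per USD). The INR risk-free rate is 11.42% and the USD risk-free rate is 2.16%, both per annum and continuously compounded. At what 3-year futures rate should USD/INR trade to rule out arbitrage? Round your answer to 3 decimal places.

103.438

F = S·e^((r_INR − r_USD)T) = 78.349 · e^((0.1142 − 0.0216) × 3)
= 78.349 · e^0.277800 = 78.349 × 1.320222
F = 103.438 INR per USD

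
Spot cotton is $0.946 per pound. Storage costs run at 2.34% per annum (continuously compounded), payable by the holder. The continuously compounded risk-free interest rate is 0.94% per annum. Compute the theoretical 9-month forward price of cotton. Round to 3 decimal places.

Net carry = r + u − y = 0.0094 + 0.0234 − 0.0000 = 0.0328
F = S·e^((r+u−y)T) = 0.946 · e^(0.0328 × 9/12) = 0.946 · e^0.024600
= 0.946 × 1.024905 = $0.970 per pound

$0.970 per pound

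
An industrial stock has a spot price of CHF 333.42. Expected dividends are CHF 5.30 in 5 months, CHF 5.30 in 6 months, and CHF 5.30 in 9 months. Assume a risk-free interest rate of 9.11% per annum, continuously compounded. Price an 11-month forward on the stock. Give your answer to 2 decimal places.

PV(dividends) I = 5.30·e^(−0.0911·5/12) + 5.30·e^(−0.0911·6/12) + 5.30·e^(−0.0911·9/12)
I = 5.1026 + 5.0640 + 4.9500 = 15.1166
F = (S − I)·e^(rT) = (333.42 − 15.1166) · e^(0.0911·11/12)
= 318.3034 · e^0.083508 = 318.3034 × 1.087094 = CHF 346.03

CHF 346.03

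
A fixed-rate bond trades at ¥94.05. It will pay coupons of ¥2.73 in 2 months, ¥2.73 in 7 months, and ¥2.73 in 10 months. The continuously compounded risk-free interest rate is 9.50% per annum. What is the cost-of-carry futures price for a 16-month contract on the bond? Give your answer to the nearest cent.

¥97.91

PV(coupons) I = 2.73·e^(−0.0950·2/12) + 2.73·e^(−0.0950·7/12) + 2.73·e^(−0.0950·10/12)
I = 2.6871 + 2.5828 + 2.5222 = 7.7921
F = (S − I)·e^(rT) = (94.05 − 7.7921) · e^(0.0950·16/12)
= 86.2579 · e^0.126667 = 86.2579 × 1.135039 = ¥97.91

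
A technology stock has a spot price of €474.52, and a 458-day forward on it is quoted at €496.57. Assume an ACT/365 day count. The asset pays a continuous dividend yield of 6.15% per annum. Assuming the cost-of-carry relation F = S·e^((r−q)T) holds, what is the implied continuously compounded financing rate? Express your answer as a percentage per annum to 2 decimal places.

9.77%

From F = S·e^((r−q)T): (r − q) = ln(F/S)/T
ln(496.57/474.52) = ln(1.046468) = 0.045421
(r − q) = 0.045421 / (458/365) = 0.036198
r = ln(F/S)/T + q = 0.036198 + 0.0615 = 0.097698
r = 9.77%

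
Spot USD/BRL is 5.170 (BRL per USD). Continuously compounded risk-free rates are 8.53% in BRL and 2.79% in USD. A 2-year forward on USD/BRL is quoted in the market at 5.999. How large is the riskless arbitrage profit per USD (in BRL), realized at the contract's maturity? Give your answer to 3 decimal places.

0.200 per USD (in BRL)

Fair forward: F* = S·e^(carry·T), with carry = (r_BRL − r_USD) = 0.0853 − 0.0279 = 0.0574
F* = 5.170 · e^(0.0574 × 2) = 5.170 · e^0.114800 = 5.170 × 1.121649 = 5.7989
Market 5.999 > fair 5.7989: forward overpriced → cash-and-carry (buy spot, short the forward).
At maturity, profit = |F_mkt − F*| = |5.999 − 5.7989| = 0.200 per USD (in BRL)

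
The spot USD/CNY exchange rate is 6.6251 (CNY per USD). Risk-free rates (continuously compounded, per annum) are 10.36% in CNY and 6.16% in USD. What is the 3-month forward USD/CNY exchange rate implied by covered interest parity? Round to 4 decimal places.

6.6950

F = S·e^((r_CNY − r_USD)T) = 6.6251 · e^((0.1036 − 0.0616) × 3/12)
= 6.6251 · e^0.010500 = 6.6251 × 1.010555
F = 6.6950 CNY per USD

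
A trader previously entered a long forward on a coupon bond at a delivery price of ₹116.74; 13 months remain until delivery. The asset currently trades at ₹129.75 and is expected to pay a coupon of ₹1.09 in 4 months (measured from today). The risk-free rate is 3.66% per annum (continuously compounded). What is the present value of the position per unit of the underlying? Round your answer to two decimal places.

₹16.47

PV(remaining coupons) I = 1.09·e^(−0.0366·4/12) = 1.0768
Current forward F = (S − I)·e^(rT) = (129.75 − 1.0768)·e^(0.0366·13/12) = 128.6732 × 1.040447 = 133.8776
Value (long) = (F − K)·e^(−rT) = (133.8776 − 116.74) × 0.961126 = 16.4714
Value = ₹16.47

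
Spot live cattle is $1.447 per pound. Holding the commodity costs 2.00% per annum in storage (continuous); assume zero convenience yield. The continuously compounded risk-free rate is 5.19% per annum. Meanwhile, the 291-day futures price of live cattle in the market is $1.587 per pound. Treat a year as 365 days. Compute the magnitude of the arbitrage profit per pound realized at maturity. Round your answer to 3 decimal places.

$0.055 per pound

Fair futures: F* = S·e^(carry·T), with carry = (r + u) = 0.0519 + 0.0200 = 0.0719
F* = 1.447 · e^(0.0719 × 291/365) = 1.447 · e^0.057323 = 1.447 × 1.058998 = $1.5324
Market $1.587 > fair $1.5324: forward overpriced → cash-and-carry (buy spot, short the forward).
At maturity, profit = |F_mkt − F*| = |1.587 − 1.5324| = $0.055 per pound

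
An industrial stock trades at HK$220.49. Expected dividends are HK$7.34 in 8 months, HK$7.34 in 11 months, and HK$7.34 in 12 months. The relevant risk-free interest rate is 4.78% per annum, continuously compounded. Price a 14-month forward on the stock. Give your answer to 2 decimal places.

HK$210.79

PV(dividends) I = 7.34·e^(−0.0478·8/12) + 7.34·e^(−0.0478·11/12) + 7.34·e^(−0.0478·12/12)
I = 7.1098 + 7.0253 + 6.9974 = 21.1325
F = (S − I)·e^(rT) = (220.49 − 21.1325) · e^(0.0478·14/12)
= 199.3575 · e^0.055767 = 199.3575 × 1.057351 = HK$210.79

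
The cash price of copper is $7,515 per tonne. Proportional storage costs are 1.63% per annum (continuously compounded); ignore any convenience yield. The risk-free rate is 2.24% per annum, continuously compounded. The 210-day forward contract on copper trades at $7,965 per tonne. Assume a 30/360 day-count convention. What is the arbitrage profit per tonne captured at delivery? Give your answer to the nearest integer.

Fair forward: F* = S·e^(carry·T), with carry = (r + u) = 0.0224 + 0.0163 = 0.0387
F* = 7515 · e^(0.0387 × 210/360) = 7515 · e^0.022575 = 7515 × 1.022832 = $7686.5825
Market $7965 > fair $7686.5825: forward overpriced → cash-and-carry (buy spot, short the forward).
At maturity, profit = |F_mkt − F*| = |7965 − 7686.5825| = $278 per tonne

$278 per tonne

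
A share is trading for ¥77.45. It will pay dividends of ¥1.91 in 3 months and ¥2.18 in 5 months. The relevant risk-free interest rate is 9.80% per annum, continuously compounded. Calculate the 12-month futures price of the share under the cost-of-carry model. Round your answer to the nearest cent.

PV(dividends) I = 1.91·e^(−0.0980·3/12) + 2.18·e^(−0.0980·5/12)
I = 1.8638 + 2.0928 = 3.9566
F = (S − I)·e^(rT) = (77.45 − 3.9566) · e^(0.0980·12/12)
= 73.4934 · e^0.098000 = 73.4934 × 1.102963 = ¥81.06

¥81.06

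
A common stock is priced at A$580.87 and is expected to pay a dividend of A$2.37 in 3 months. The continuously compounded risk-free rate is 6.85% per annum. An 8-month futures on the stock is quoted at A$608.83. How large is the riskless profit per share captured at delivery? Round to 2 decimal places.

A$3.26 per share

PV(dividends) I = 2.37·e^(−0.0685·3/12) = 2.3298
Fair futures F* = (S − I)·e^(rT) = (580.87 − 2.3298)·e^0.045667 = 578.5402 × 1.046726 = 605.5731
Market A$608.83 > fair 605.5731: forward overpriced → cash-and-carry (borrow at r, buy the stock and collect the dividends, short the forward).
Profit at T = |F_mkt − F*| = |608.83 − 605.5731| = A$3.26 per share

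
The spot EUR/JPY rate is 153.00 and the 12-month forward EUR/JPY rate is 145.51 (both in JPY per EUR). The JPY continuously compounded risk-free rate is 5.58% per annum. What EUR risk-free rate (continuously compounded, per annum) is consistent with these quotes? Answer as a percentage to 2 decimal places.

F = S·e^((r_JPY − r_EUR)T) ⇒ r_EUR = r_JPY − ln(F/S)/T
ln(145.51/153.00) = -0.050193; /(12/12) = -0.050193
r_EUR = 0.0558 + 0.050193 = 0.105993
r_EUR = 10.60%

10.60%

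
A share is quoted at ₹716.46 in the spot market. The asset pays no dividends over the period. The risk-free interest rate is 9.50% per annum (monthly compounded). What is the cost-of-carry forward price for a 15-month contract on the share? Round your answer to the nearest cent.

₹806.42

F = S · (1+r/12)^(12T)
= 716.46 × 1.125562
F = ₹806.42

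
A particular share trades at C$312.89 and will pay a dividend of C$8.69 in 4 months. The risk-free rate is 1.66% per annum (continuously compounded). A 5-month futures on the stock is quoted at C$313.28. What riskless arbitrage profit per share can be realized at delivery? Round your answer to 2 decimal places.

C$6.92 per share

PV(dividends) I = 8.69·e^(−0.0166·4/12) = 8.6420
Fair futures F* = (S − I)·e^(rT) = (312.89 − 8.6420)·e^0.006917 = 304.2480 × 1.006941 = 306.3598
Market C$313.28 > fair 306.3598: forward overpriced → cash-and-carry (borrow at r, buy the stock and collect the dividends, short the forward).
Profit at T = |F_mkt − F*| = |313.28 − 306.3598| = C$6.92 per share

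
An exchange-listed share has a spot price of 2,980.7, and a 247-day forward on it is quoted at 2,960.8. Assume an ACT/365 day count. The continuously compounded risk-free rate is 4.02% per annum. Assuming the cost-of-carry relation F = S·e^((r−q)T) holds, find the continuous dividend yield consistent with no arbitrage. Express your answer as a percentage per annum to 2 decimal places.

From F = S·e^((r−q)T): (r − q) = ln(F/S)/T
ln(2960.8/2980.7) = ln(0.993324) = -0.006698
(r − q) = -0.006698 / (247/365) = -0.009898
q = r − ln(F/S)/T = 0.0402 + 0.009898 = 0.050098
q = 5.01%

5.01%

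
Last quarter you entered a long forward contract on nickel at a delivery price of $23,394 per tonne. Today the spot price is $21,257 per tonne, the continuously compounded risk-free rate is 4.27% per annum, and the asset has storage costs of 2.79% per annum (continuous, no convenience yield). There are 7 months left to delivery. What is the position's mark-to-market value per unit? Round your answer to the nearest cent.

-$1212.70 per tonne

Current fair forward for the remaining 7 months: F = S·e^((r + u)·T), (r + u) = 0.0427 + 0.0279 = 0.0706
F = 21257 · e^(0.0706 × 7/12) = 21257 × 1.04204313 = 22150.7108
Value of long forward = (F − K)·e^(−rT) = (22150.7108 − 23394) · e^(−0.0427·7/12)
= -1243.2892 × 0.97539932 = -1212.70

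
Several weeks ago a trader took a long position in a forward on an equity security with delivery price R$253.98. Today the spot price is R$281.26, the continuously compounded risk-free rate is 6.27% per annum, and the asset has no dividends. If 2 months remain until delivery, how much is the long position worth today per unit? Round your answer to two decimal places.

R$29.92

Current fair forward for the remaining 2 months: F = S·e^(r·T), r = 0.0627
F = 281.26 · e^(0.0627 × 2/12) = 281.26 × 1.010505 = 284.2146
Value of long forward = (F − K)·e^(−rT) = (284.2146 − 253.98) · e^(−0.0627·2/12)
= 30.2346 × 0.989604 = 29.92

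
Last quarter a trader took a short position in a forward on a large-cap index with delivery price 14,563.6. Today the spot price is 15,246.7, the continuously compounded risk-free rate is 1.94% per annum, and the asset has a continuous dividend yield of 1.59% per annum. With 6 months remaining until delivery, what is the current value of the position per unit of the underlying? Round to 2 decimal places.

-702.95

Current fair forward for the remaining 6 months: F = S·e^((r − q)·T), (r − q) = 0.0194 − 0.0159 = 0.0035
F = 15246.7 · e^(0.0035 × 6/12) = 15246.7 × 1.00175153 = 15273.4051
Value of long forward = (F − K)·e^(−rT) = (15273.4051 − 14563.6) · e^(−0.0194·6/12)
= 709.8051 × 0.99034689 = 702.95
Short position value = −(long value) = -702.95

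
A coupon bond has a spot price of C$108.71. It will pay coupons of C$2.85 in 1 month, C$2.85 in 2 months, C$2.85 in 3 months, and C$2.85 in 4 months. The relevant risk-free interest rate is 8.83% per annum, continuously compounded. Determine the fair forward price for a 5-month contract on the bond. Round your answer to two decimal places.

PV(coupons) I = 2.85·e^(−0.0883·1/12) + 2.85·e^(−0.0883·2/12) + 2.85·e^(−0.0883·3/12) + 2.85·e^(−0.0883·4/12)
I = 2.8291 + 2.8084 + 2.7878 + 2.7673 = 11.1926
F = (S − I)·e^(rT) = (108.71 − 11.1926) · e^(0.0883·5/12)
= 97.5174 · e^0.036792 = 97.5174 × 1.037477 = C$101.17

C$101.17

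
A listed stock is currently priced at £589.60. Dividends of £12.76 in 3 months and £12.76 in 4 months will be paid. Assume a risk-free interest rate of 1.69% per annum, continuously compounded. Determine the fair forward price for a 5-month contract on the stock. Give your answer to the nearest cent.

PV(dividends) I = 12.76·e^(−0.0169·3/12) + 12.76·e^(−0.0169·4/12)
I = 12.7062 + 12.6883 = 25.3945
F = (S − I)·e^(rT) = (589.60 − 25.3945) · e^(0.0169·5/12)
= 564.2055 · e^0.007042 = 564.2055 × 1.007067 = £568.19

£568.19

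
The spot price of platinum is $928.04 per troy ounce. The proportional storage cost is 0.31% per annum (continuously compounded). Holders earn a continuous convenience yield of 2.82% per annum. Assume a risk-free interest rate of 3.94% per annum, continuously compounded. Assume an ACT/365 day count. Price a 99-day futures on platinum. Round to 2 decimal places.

$931.65 per troy ounce

Net carry = r + u − y = 0.0394 + 0.0031 − 0.0282 = 0.0143
F = S·e^((r+u−y)T) = 928.04 · e^(0.0143 × 99/365) = 928.04 · e^0.003879
= 928.04 × 1.003887 = $931.65 per troy ounce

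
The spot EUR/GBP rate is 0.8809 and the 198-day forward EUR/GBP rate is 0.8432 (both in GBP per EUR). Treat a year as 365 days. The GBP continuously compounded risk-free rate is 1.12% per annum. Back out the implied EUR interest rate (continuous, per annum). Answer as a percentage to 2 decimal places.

9.18%

F = S·e^((r_GBP − r_EUR)T) ⇒ r_EUR = r_GBP − ln(F/S)/T
ln(0.8432/0.8809) = -0.043740; /(198/365) = -0.080632
r_EUR = 0.0112 + 0.080632 = 0.091832
r_EUR = 9.18%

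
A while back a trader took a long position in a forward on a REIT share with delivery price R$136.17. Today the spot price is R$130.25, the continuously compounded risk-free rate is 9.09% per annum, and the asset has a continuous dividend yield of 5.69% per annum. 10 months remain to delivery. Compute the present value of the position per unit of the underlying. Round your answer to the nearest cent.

-R$2.02

Current fair forward for the remaining 10 months: F = S·e^((r − q)·T), (r − q) = 0.0909 − 0.0569 = 0.0340
F = 130.25 · e^(0.0340 × 10/12) = 130.25 × 1.028739 = 133.9933
Value of long forward = (F − K)·e^(−rT) = (133.9933 − 136.17) · e^(−0.0909·10/12)
= -2.1767 × 0.927048 = -2.02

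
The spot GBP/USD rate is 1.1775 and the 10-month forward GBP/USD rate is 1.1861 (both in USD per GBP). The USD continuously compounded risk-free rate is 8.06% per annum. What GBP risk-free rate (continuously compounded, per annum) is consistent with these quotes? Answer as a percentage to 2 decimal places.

7.19%

F = S·e^((r_USD − r_GBP)T) ⇒ r_GBP = r_USD − ln(F/S)/T
ln(1.1861/1.1775) = 0.007277; /(10/12) = 0.008732
r_GBP = 0.0806 − 0.008732 = 0.071868
r_GBP = 7.19%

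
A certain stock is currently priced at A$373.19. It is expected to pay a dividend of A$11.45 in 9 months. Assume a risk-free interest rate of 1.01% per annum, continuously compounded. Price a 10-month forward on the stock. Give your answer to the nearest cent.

A$364.88

PV(dividends) I = 11.45·e^(−0.0101·9/12)
I = 11.3636
F = (S − I)·e^(rT) = (373.19 − 11.3636) · e^(0.0101·10/12)
= 361.8264 · e^0.008417 = 361.8264 × 1.008453 = A$364.88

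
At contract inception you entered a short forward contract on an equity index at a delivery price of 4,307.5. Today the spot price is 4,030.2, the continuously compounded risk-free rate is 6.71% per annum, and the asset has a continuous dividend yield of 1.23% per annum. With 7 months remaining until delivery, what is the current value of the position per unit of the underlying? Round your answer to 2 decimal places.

Current fair forward for the remaining 7 months: F = S·e^((r − q)·T), (r − q) = 0.0671 − 0.0123 = 0.0548
F = 4030.2 · e^(0.0548 × 7/12) = 4030.2 × 1.03248309 = 4161.1133
Value of long forward = (F − K)·e^(−rT) = (4161.1133 − 4307.5) · e^(−0.0671·7/12)
= -146.3867 × 0.96161447 = -140.77
Short position value = −(long value) = 140.77

140.77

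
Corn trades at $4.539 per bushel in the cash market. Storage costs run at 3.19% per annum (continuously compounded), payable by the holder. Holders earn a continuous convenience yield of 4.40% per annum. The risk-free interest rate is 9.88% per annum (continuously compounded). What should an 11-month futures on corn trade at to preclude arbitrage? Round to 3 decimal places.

Net carry = r + u − y = 0.0988 + 0.0319 − 0.0440 = 0.0867
F = S·e^((r+u−y)T) = 4.539 · e^(0.0867 × 11/12) = 4.539 · e^0.079475
= 4.539 × 1.082718 = $4.914 per bushel

$4.914 per bushel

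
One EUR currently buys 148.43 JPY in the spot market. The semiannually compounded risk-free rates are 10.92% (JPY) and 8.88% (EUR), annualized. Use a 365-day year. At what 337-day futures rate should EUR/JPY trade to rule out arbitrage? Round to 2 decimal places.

By covered interest parity, F = S · (1+r_JPY/2)^(2T) / (1+r_EUR/2)^(2T)
= 148.43 × 1.103147 / 1.083525 = 148.43 × 1.018109
F = 151.12 JPY per EUR

151.12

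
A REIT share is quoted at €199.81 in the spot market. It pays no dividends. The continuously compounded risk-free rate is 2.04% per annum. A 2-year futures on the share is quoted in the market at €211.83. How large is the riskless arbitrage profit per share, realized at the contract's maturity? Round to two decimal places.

€3.70 per share

Fair futures: F* = S·e^(carry·T), with carry = r = 0.0204
F* = 199.81 · e^(0.0204 × 2) = 199.81 · e^0.040800 = 199.81 × 1.041644 = €208.1309
Market €211.83 > fair €208.1309: forward overpriced → cash-and-carry (buy spot, short the forward).
At maturity, profit = |F_mkt − F*| = |211.83 − 208.1309| = €3.70 per share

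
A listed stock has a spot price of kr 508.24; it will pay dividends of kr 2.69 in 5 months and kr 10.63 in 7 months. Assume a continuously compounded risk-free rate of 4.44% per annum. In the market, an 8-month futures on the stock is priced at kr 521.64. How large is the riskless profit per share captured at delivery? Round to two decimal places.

PV(dividends) I = 2.69·e^(−0.0444·5/12) + 10.63·e^(−0.0444·7/12) = 12.9989
Fair futures F* = (S − I)·e^(rT) = (508.24 − 12.9989)·e^0.029600 = 495.2411 × 1.030042 = 510.1191
Market kr 521.64 > fair 510.1191: forward overpriced → cash-and-carry (borrow at r, buy the stock and collect the dividends, short the forward).
Profit at T = |F_mkt − F*| = |521.64 − 510.1191| = kr 11.52 per share

kr 11.52 per share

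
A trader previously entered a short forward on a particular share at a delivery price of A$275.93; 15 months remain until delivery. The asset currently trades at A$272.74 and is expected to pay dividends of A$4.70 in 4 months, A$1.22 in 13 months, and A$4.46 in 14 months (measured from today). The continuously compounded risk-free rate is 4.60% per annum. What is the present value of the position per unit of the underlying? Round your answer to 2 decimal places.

PV(remaining dividends) I = 4.70·e^(−0.0460·4/12) + 1.22·e^(−0.0460·13/12) + 4.46·e^(−0.0460·14/12) = 10.0161
Current forward F = (S − I)·e^(rT) = (272.74 − 10.0161)·e^(0.0460·15/12) = 262.7239 × 1.059185 = 278.2732
Value (long) = (F − K)·e^(−rT) = (278.2732 − 275.93) × 0.944122 = 2.2123
Short position value = −(long value) = -A$2.21

-A$2.21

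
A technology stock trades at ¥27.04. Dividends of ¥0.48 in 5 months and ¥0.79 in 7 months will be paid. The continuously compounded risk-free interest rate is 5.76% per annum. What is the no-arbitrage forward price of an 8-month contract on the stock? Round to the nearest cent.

PV(dividends) I = 0.48·e^(−0.0576·5/12) + 0.79·e^(−0.0576·7/12)
I = 0.4686 + 0.7639 = 1.2325
F = (S − I)·e^(rT) = (27.04 − 1.2325) · e^(0.0576·8/12)
= 25.8075 · e^0.038400 = 25.8075 × 1.039147 = ¥26.82

¥26.82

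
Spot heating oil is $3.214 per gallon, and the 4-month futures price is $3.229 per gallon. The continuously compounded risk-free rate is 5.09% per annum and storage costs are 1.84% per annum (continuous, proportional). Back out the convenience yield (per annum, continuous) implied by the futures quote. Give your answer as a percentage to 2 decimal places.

5.53%

F = S·e^((r+u−y)T) ⇒ (r+u−y) = ln(F/S)/T
ln(3.229/3.214) = 0.004656; /T ⇒ 0.013968
y = r + u − ln(F/S)/T = 0.0509 + 0.0184 − 0.013968 = 0.055332
y = 5.53%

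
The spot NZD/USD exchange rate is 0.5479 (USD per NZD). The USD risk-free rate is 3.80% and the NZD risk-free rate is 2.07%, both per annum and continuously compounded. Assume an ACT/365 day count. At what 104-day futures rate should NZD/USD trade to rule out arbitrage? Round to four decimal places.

F = S·e^((r_USD − r_NZD)T) = 0.5479 · e^((0.0380 − 0.0207) × 104/365)
= 0.5479 · e^0.004929 = 0.5479 × 1.004941
F = 0.5506 USD per NZD

0.5506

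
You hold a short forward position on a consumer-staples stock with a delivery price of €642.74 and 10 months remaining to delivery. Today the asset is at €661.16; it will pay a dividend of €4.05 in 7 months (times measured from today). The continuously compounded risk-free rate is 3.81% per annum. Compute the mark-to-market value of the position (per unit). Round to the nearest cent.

-€34.55

PV(remaining dividends) I = 4.05·e^(−0.0381·7/12) = 3.9610
Current forward F = (S − I)·e^(rT) = (661.16 − 3.9610)·e^(0.0381·10/12) = 657.1990 × 1.032259 = 678.3996
Value (long) = (F − K)·e^(−rT) = (678.3996 − 642.74) × 0.968749 = 34.5452
Short position value = −(long value) = -€34.55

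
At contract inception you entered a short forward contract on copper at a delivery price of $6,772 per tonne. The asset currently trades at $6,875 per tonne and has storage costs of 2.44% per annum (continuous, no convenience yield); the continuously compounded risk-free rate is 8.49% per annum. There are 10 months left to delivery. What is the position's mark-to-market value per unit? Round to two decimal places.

-$706.79 per tonne

Current fair forward for the remaining 10 months: F = S·e^((r + u)·T), (r + u) = 0.0849 + 0.0244 = 0.1093
F = 6875 · e^(0.1093 × 10/12) = 6875 × 1.09536028 = 7530.6019
Value of long forward = (F − K)·e^(−rT) = (7530.6019 − 6772) · e^(−0.0849·10/12)
= 758.6019 × 0.93169479 = 706.79
Short position value = −(long value) = -$706.79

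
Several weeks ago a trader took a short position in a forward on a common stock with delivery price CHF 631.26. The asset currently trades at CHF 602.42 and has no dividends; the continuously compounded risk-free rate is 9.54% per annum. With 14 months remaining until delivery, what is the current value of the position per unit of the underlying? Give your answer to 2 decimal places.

Current fair forward for the remaining 14 months: F = S·e^(r·T), r = 0.0954
F = 602.42 · e^(0.0954 × 14/12) = 602.42 × 1.117730 = 673.3429
Value of long forward = (F − K)·e^(−rT) = (673.3429 − 631.26) · e^(−0.0954·14/12)
= 42.0829 × 0.894670 = 37.65
Short position value = −(long value) = -CHF 37.65

-CHF 37.65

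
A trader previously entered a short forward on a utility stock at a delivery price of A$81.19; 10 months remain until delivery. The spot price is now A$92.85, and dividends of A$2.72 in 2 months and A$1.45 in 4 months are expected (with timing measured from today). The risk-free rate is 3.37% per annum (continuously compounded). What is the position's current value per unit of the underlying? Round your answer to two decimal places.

-A$9.77

PV(remaining dividends) I = 2.72·e^(−0.0337·2/12) + 1.45·e^(−0.0337·4/12) = 4.1386
Current forward F = (S − I)·e^(rT) = (92.85 − 4.1386)·e^(0.0337·10/12) = 88.7114 × 1.028481 = 91.2380
Value (long) = (F − K)·e^(−rT) = (91.2380 − 81.19) × 0.972307 = 9.7697
Short position value = −(long value) = -A$9.77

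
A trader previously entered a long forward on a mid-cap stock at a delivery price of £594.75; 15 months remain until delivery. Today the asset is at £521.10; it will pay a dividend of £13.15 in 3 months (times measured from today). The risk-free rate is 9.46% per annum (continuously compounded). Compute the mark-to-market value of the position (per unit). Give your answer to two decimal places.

PV(remaining dividends) I = 13.15·e^(−0.0946·3/12) = 12.8427
Current forward F = (S − I)·e^(rT) = (521.10 − 12.8427)·e^(0.0946·15/12) = 508.2573 × 1.125525 = 572.0563
Value (long) = (F − K)·e^(−rT) = (572.0563 − 594.75) × 0.888474 = -20.1628
Value = -£20.16

-£20.16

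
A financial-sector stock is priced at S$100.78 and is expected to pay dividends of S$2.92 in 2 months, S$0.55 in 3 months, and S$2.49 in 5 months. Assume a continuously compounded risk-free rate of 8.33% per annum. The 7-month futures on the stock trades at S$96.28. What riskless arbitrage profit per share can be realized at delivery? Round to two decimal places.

PV(dividends) I = 2.92·e^(−0.0833·2/12) + 0.55·e^(−0.0833·3/12) + 2.49·e^(−0.0833·5/12) = 5.8235
Fair futures F* = (S − I)·e^(rT) = (100.78 − 5.8235)·e^0.048592 = 94.9565 × 1.049792 = 99.6846
Market S$96.28 < fair 99.6846: forward underpriced → reverse cash-and-carry (short the stock, invest proceeds at r, pay the dividends, go long the forward).
Profit at T = |F_mkt − F*| = |96.28 − 99.6846| = S$3.40 per share

S$3.40 per share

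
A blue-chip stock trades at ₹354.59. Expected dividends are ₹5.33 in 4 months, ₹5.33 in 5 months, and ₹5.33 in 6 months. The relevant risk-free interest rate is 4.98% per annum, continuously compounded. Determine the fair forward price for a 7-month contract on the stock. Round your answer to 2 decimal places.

PV(dividends) I = 5.33·e^(−0.0498·4/12) + 5.33·e^(−0.0498·5/12) + 5.33·e^(−0.0498·6/12)
I = 5.2423 + 5.2205 + 5.1989 = 15.6617
F = (S − I)·e^(rT) = (354.59 − 15.6617) · e^(0.0498·7/12)
= 338.9283 · e^0.029050 = 338.9283 × 1.029476 = ₹348.92

₹348.92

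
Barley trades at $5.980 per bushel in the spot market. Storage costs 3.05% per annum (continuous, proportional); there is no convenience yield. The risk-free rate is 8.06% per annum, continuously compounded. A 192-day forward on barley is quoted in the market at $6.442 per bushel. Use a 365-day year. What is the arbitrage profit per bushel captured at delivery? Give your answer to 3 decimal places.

$0.102 per bushel

Fair forward: F* = S·e^(carry·T), with carry = (r + u) = 0.0806 + 0.0305 = 0.1111
F* = 5.980 · e^(0.1111 × 192/365) = 5.980 · e^0.058442 = 5.980 × 1.060183 = $6.3399
Market $6.442 > fair $6.3399: forward overpriced → cash-and-carry (buy spot, short the forward).
At maturity, profit = |F_mkt − F*| = |6.442 − 6.3399| = $0.102 per bushel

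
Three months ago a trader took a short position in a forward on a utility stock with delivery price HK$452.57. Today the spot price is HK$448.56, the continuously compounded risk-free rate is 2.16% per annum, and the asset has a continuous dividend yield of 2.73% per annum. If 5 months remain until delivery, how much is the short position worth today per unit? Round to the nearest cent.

HK$5.03

Current fair forward for the remaining 5 months: F = S·e^((r − q)·T), (r − q) = 0.0216 − 0.0273 = -0.0057
F = 448.56 · e^(-0.0057 × 5/12) = 448.56 × 0.997628 = 447.4960
Value of long forward = (F − K)·e^(−rT) = (447.4960 − 452.57) · e^(−0.0216·5/12)
= -5.0740 × 0.991040 = -5.03
Short position value = −(long value) = HK$5.03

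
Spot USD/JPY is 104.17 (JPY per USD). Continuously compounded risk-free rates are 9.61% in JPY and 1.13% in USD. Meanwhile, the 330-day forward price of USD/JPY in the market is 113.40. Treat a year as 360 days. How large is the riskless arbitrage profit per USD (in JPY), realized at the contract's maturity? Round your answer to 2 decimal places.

0.81 per USD (in JPY)

Fair forward: F* = S·e^(carry·T), with carry = (r_JPY − r_USD) = 0.0961 − 0.0113 = 0.0848
F* = 104.17 · e^(0.0848 × 330/360) = 104.17 · e^0.077733 = 104.17 × 1.080834 = 112.5905
Market 113.40 > fair 112.5905: forward overpriced → cash-and-carry (buy spot, short the forward).
At maturity, profit = |F_mkt − F*| = |113.40 − 112.5905| = 0.81 per USD (in JPY)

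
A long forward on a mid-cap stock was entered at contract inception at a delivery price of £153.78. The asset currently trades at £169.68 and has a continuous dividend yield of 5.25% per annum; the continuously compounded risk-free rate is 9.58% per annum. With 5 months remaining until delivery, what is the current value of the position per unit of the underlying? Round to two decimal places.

£18.25

Current fair forward for the remaining 5 months: F = S·e^((r − q)·T), (r − q) = 0.0958 − 0.0525 = 0.0433
F = 169.68 · e^(0.0433 × 5/12) = 169.68 × 1.018205 = 172.7690
Value of long forward = (F − K)·e^(−rT) = (172.7690 − 153.78) · e^(−0.0958·5/12)
= 18.9890 × 0.960870 = 18.25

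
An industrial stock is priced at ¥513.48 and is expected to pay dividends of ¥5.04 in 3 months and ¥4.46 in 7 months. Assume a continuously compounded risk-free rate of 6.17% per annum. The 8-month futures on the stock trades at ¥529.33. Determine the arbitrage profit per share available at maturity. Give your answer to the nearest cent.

¥3.94 per share

PV(dividends) I = 5.04·e^(−0.0617·3/12) + 4.46·e^(−0.0617·7/12) = 9.2652
Fair futures F* = (S − I)·e^(rT) = (513.48 − 9.2652)·e^0.041133 = 504.2148 × 1.041991 = 525.3873
Market ¥529.33 > fair 525.3873: forward overpriced → cash-and-carry (borrow at r, buy the stock and collect the dividends, short the forward).
Profit at T = |F_mkt − F*| = |529.33 − 525.3873| = ¥3.94 per share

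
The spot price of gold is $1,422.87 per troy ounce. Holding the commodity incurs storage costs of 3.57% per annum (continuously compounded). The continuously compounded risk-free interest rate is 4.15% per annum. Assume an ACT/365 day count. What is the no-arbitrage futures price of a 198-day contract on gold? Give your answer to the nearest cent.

$1,483.72 per troy ounce

Net carry = r + u − y = 0.0415 + 0.0357 − 0.0000 = 0.0772
F = S·e^((r+u−y)T) = 1422.87 · e^(0.0772 × 198/365) = 1422.87 · e^0.04187836
= 1422.87 × 1.04276763 = $1,483.72 per troy ounce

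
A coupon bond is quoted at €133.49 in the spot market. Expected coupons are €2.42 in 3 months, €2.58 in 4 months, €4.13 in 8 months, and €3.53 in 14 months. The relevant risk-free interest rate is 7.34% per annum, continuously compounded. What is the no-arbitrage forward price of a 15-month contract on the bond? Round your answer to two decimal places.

€133.09

PV(coupons) I = 2.42·e^(−0.0734·3/12) + 2.58·e^(−0.0734·4/12) + 4.13·e^(−0.0734·8/12) + 3.53·e^(−0.0734·14/12)
I = 2.3760 + 2.5176 + 3.9328 + 3.2403 = 12.0667
F = (S − I)·e^(rT) = (133.49 − 12.0667) · e^(0.0734·15/12)
= 121.4233 · e^0.091750 = 121.4233 × 1.096091 = €133.09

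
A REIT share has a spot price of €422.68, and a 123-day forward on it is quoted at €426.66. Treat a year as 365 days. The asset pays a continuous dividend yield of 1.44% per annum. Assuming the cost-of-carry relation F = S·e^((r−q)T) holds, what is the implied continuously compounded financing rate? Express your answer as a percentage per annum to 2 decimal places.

From F = S·e^((r−q)T): (r − q) = ln(F/S)/T
ln(426.66/422.68) = ln(1.009416) = 0.009372
(r − q) = 0.009372 / (123/365) = 0.027811
r = ln(F/S)/T + q = 0.027811 + 0.0144 = 0.042211
r = 4.22%

4.22%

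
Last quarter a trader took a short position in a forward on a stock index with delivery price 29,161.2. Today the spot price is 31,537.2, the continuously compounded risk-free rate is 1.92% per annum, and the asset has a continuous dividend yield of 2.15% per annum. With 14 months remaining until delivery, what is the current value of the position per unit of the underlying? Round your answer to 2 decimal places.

Current fair forward for the remaining 14 months: F = S·e^((r − q)·T), (r − q) = 0.0192 − 0.0215 = -0.0023
F = 31537.2 · e^(-0.0023 × 14/12) = 31537.2 × 0.99732026 = 31452.6885
Value of long forward = (F − K)·e^(−rT) = (31452.6885 − 29161.2) · e^(−0.0192·14/12)
= 2291.4885 × 0.97784902 = 2240.73
Short position value = −(long value) = -2240.73

-2240.73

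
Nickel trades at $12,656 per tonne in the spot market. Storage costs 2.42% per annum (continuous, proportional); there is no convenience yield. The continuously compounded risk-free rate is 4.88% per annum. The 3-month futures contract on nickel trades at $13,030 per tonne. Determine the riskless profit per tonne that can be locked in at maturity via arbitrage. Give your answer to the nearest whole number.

$141 per tonne

Fair futures: F* = S·e^(carry·T), with carry = (r + u) = 0.0488 + 0.0242 = 0.0730
F* = 12656 · e^(0.0730 × 3/12) = 12656 · e^0.018250 = 12656 × 1.018418 = $12889.0982
Market $13030 > fair $12889.0982: forward overpriced → cash-and-carry (buy spot, short the forward).
At maturity, profit = |F_mkt − F*| = |13030 − 12889.0982| = $141 per tonne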